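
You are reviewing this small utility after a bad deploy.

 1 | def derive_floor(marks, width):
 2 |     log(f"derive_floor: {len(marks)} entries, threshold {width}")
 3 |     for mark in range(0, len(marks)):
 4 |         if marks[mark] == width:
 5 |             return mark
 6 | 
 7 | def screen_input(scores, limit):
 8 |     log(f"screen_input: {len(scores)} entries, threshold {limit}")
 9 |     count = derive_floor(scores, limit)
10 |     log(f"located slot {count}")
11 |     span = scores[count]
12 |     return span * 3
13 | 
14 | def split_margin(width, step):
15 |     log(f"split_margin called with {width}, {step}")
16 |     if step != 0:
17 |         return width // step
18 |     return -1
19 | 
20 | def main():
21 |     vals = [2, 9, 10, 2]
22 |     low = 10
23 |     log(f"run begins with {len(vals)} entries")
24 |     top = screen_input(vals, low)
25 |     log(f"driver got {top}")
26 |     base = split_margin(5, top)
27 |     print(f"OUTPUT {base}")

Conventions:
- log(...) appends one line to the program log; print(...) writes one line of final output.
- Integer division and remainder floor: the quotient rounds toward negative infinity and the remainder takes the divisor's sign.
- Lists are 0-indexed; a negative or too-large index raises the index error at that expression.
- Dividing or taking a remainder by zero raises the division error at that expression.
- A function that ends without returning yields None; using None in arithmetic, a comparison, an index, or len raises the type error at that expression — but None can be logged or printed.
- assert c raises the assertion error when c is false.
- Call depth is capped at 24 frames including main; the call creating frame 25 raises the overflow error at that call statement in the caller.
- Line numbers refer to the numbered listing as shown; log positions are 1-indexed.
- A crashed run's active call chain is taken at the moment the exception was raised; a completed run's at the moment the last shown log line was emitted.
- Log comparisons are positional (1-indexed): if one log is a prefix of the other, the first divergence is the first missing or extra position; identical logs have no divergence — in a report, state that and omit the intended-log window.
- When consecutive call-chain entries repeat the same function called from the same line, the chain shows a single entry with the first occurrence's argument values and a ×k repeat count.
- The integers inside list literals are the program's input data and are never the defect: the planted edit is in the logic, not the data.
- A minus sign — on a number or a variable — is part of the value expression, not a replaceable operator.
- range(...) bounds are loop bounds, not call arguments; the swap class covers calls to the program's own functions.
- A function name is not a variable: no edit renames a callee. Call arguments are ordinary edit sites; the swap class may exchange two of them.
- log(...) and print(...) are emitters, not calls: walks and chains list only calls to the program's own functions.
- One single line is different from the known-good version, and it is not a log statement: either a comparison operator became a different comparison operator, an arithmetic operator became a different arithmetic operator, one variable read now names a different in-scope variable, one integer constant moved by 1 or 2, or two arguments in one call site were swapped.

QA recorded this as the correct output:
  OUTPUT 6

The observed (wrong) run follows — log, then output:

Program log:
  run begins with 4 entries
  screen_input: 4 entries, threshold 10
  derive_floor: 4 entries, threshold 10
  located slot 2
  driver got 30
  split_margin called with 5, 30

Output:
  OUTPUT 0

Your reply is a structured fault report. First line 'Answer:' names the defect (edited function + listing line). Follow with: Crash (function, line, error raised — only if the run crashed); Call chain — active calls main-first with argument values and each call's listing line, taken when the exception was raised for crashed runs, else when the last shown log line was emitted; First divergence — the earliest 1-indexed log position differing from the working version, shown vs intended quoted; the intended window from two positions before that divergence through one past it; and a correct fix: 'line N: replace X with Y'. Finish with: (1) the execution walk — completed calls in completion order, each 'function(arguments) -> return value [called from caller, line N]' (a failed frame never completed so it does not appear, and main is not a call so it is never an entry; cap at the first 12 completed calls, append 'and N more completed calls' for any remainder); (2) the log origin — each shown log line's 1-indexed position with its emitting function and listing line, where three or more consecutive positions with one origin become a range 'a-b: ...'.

Answer: the defect is in main at line 26.
The tell: The earliest visible damage is log position 6 — 'split_margin called with 5, 30' rather than the intended 'split_margin called with 30, 5'.
Call chain: main -> split_margin(5, 30) (called at line 26).
First divergence: at position 6 the run shows 'split_margin called with 5, 30' where the working version logs 'split_margin called with 30, 5'.
Intended log window:
  4: located slot 2
  5: driver got 30
  6: split_margin called with 30, 5
Execution walk:
  derive_floor([2, 9, 10, 2], 10) -> 2  [called from screen_input, line 9]
  screen_input([2, 9, 10, 2], 10) -> 30  [called from main, line 24]
  split_margin(5, 30) -> 0  [called from main, line 26]
Log origin:
  1: from main, line 23
  2: from screen_input, line 8
  3: from derive_floor, line 2
  4: from screen_input, line 10
  5: from main, line 25
  6: from split_margin, line 15
A correct fix: line 26: replace `split_margin(5, top)` with `split_margin(top, 5)`.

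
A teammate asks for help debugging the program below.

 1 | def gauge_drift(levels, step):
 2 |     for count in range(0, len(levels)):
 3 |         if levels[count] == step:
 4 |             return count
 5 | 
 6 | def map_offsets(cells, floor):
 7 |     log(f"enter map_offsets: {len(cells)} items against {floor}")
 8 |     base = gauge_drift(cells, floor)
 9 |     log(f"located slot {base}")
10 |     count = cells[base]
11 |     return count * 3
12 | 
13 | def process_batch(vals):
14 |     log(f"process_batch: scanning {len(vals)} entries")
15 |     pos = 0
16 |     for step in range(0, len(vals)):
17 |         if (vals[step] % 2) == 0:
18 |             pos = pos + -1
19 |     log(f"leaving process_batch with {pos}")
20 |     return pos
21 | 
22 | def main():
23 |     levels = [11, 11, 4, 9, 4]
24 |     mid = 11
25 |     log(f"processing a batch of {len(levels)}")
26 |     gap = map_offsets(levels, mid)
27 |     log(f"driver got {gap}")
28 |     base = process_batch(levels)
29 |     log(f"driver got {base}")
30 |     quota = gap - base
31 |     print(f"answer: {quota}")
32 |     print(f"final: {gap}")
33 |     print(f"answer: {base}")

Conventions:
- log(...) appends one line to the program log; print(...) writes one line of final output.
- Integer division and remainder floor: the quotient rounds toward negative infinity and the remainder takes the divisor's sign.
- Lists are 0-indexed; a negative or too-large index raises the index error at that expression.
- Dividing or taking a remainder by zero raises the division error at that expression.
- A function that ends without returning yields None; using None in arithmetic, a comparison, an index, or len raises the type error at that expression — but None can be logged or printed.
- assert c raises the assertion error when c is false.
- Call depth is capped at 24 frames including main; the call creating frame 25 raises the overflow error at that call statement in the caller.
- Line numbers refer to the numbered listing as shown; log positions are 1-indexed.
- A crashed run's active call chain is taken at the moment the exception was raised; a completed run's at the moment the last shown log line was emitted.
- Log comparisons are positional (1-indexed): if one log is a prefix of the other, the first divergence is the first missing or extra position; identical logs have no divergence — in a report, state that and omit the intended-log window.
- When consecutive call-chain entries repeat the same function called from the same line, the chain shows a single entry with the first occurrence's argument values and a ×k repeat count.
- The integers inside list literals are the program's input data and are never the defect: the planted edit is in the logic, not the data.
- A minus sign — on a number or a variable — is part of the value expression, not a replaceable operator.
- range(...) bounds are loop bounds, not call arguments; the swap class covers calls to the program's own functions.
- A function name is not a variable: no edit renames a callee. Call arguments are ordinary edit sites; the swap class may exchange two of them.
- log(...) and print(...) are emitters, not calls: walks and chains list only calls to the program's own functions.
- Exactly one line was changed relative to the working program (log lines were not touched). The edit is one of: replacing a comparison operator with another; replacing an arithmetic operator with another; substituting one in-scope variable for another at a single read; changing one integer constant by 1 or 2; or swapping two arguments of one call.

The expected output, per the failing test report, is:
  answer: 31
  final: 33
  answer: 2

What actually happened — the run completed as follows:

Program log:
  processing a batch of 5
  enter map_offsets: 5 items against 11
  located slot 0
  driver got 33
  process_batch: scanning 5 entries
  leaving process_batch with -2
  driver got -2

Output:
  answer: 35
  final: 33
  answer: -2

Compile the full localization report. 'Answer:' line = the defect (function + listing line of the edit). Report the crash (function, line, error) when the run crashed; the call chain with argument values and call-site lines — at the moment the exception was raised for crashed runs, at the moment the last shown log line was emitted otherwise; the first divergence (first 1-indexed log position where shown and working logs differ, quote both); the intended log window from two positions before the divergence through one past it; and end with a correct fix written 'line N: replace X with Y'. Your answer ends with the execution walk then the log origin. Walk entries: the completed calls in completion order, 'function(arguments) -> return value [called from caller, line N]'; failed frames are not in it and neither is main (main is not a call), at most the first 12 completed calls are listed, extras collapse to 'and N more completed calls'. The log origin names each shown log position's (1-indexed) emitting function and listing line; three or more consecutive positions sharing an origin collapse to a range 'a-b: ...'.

Answer: the defect is in process_batch at line 18.
Core observation: Everything matches until log position 6, which reads 'leaving process_batch with -2' in place of 'leaving process_batch with 2'.
Call chain: main.
First divergence: at position 6 the run shows 'leaving process_batch with -2' where the working version logs 'leaving process_batch with 2'.
Intended log window:
  4: driver got 33
  5: process_batch: scanning 5 entries
  6: leaving process_batch with 2
  7: driver got 2
Execution walk:
  gauge_drift([11, 11, 4, 9, 4], 11) -> 0  [called from map_offsets, line 8]
  map_offsets([11, 11, 4, 9, 4], 11) -> 33  [called from main, line 26]
  process_batch([11, 11, 4, 9, 4]) -> -2  [called from main, line 28]
Log origins:
  1: from main, line 25
  2: from map_offsets, line 7
  3: from map_offsets, line 9
  4: from main, line 27
  5: from process_batch, line 14
  6: from process_batch, line 19
  7: from main, line 29
A correct fix: line 18: replace `-1` with `1`.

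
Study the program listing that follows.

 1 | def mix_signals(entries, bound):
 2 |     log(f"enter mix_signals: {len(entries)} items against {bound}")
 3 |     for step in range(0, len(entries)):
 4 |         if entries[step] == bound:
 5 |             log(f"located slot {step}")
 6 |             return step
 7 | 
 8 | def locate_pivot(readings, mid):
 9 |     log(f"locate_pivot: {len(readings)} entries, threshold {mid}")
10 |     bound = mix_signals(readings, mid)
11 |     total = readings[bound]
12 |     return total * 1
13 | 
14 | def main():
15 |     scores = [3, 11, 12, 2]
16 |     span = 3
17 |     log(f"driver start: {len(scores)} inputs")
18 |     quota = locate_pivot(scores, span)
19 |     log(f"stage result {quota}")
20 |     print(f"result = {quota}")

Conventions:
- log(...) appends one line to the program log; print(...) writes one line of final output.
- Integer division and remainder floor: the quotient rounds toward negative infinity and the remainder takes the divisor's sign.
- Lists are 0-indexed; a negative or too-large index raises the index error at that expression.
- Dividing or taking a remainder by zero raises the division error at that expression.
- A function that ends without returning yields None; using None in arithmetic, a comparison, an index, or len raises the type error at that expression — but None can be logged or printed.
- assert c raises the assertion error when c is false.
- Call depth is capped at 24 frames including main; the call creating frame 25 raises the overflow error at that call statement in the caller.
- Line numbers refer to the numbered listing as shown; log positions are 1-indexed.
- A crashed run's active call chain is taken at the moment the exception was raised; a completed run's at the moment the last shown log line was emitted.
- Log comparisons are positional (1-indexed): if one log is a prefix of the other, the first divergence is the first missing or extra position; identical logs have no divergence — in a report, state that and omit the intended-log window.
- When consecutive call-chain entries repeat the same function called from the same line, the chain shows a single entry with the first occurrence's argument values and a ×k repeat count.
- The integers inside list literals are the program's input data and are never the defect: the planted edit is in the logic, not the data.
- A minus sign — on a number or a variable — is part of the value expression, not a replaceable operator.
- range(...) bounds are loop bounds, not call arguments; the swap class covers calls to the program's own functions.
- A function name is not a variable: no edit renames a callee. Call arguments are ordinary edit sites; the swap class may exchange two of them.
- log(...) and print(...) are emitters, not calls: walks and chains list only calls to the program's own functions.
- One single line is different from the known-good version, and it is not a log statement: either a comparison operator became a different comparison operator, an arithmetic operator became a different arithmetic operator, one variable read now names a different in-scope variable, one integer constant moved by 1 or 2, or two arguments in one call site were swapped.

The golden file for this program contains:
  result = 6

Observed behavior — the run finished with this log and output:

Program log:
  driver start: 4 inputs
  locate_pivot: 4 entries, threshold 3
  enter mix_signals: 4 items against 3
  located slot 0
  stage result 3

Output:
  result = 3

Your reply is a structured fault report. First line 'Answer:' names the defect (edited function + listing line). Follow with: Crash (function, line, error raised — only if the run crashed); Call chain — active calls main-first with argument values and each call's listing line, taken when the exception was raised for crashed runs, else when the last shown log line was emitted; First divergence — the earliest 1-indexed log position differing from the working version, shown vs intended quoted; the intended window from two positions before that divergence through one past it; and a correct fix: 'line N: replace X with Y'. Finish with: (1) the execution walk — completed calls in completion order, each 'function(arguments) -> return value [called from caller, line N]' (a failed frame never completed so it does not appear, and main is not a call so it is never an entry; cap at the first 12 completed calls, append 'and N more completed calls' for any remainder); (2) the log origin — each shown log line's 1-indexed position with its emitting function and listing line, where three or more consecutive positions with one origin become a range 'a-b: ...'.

Answer: the defect is in locate_pivot at line 12.
The tell: The earliest visible damage is log position 5 — 'stage result 3' rather than the intended 'stage result 6'.
Call chain: main.
First divergence: position 5; shown 'stage result 3' vs intended 'stage result 6'.
Intended log window:
  3: enter mix_signals: 4 items against 3
  4: located slot 0
  5: stage result 6
Execution walk:
  mix_signals([3, 11, 12, 2], 3) -> 0  [called from locate_pivot, line 10]
  locate_pivot([3, 11, 12, 2], 3) -> 3  [called from main, line 18]
Log origins:
  1: emitted by main (line 17)
  2: emitted by locate_pivot (line 9)
  3: emitted by mix_signals (line 2)
  4: emitted by mix_signals (line 5)
  5: emitted by main (line 19)
A correct fix: line 12: replace `1` with `2`.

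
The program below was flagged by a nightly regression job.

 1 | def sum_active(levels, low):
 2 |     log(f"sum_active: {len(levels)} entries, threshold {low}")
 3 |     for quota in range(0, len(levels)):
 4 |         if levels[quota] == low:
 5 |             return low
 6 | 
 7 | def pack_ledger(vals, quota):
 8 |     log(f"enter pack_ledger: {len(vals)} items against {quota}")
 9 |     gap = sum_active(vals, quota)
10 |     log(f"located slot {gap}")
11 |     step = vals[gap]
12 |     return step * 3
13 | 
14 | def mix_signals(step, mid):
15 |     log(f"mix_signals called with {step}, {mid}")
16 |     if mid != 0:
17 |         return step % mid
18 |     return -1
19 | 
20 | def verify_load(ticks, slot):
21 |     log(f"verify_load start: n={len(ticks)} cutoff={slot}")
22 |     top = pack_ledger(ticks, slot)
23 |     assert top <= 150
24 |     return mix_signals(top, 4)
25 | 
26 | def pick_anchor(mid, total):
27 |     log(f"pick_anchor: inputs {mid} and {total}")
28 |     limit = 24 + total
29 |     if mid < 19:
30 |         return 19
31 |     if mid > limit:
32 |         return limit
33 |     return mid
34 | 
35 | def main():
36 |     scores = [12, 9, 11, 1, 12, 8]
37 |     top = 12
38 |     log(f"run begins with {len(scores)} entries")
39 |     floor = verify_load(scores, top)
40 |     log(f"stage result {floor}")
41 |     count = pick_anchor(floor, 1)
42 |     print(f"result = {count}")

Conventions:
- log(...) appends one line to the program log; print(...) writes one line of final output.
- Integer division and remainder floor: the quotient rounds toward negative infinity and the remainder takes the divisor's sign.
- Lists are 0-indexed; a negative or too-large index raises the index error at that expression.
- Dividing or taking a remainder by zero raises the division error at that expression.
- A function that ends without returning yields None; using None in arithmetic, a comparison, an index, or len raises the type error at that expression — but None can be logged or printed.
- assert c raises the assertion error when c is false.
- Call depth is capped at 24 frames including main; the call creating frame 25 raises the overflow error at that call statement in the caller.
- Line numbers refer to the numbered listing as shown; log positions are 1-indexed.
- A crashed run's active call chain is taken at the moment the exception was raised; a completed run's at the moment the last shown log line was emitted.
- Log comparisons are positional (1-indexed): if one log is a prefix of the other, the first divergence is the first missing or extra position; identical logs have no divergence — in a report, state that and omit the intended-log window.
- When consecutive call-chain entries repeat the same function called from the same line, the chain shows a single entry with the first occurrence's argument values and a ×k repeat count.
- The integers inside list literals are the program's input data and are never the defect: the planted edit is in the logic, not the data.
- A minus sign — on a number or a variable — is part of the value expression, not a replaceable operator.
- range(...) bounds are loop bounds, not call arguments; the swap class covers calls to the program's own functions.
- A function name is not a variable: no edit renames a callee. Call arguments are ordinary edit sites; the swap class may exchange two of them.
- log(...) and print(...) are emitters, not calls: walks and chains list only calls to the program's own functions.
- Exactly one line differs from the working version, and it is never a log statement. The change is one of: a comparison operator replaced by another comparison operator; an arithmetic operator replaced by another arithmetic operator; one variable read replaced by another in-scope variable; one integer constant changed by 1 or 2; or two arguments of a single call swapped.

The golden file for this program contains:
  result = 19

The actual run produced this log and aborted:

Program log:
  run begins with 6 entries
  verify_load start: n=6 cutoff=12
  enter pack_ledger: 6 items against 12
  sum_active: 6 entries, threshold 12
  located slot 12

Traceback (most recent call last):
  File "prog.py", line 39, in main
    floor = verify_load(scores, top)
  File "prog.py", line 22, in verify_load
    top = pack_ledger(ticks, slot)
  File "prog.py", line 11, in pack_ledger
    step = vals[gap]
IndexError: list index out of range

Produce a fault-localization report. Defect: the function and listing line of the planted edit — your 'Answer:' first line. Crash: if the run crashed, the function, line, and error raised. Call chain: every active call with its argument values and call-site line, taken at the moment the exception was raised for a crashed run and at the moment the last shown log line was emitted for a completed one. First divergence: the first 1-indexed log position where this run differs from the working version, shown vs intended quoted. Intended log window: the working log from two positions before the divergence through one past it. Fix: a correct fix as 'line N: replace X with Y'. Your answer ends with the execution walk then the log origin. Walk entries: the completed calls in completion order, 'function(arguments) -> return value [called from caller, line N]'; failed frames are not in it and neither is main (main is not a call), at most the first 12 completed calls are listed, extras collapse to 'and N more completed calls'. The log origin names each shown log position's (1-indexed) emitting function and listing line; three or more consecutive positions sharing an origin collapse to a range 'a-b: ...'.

Answer: the defect is in sum_active at line 5.
The tell: At log position 5 the runs split — shown 'located slot 12', but the working version logs 'located slot 0'.
Crash: pack_ledger, line 11, IndexError.
Call chain: main -> verify_load([12, 9, 11, 1, 12, 8], 12) (called at line 39) -> pack_ledger([12, 9, 11, 1, 12, 8], 12) (called at line 22).
First divergence: position 5 — the shown line 'located slot 12' should read 'located slot 0'.
Intended log window:
  3: enter pack_ledger: 6 items against 12
  4: sum_active: 6 entries, threshold 12
  5: located slot 0
  6: mix_signals called with 36, 4
Execution walk:
  sum_active([12, 9, 11, 1, 12, 8], 12) -> 12  [called from pack_ledger, line 9]
Log origin:
  1 — main, line 38
  2 — verify_load, line 21
  3 — pack_ledger, line 8
  4 — sum_active, line 2
  5 — pack_ledger, line 10
A correct fix: line 5: replace `low` with `quota`.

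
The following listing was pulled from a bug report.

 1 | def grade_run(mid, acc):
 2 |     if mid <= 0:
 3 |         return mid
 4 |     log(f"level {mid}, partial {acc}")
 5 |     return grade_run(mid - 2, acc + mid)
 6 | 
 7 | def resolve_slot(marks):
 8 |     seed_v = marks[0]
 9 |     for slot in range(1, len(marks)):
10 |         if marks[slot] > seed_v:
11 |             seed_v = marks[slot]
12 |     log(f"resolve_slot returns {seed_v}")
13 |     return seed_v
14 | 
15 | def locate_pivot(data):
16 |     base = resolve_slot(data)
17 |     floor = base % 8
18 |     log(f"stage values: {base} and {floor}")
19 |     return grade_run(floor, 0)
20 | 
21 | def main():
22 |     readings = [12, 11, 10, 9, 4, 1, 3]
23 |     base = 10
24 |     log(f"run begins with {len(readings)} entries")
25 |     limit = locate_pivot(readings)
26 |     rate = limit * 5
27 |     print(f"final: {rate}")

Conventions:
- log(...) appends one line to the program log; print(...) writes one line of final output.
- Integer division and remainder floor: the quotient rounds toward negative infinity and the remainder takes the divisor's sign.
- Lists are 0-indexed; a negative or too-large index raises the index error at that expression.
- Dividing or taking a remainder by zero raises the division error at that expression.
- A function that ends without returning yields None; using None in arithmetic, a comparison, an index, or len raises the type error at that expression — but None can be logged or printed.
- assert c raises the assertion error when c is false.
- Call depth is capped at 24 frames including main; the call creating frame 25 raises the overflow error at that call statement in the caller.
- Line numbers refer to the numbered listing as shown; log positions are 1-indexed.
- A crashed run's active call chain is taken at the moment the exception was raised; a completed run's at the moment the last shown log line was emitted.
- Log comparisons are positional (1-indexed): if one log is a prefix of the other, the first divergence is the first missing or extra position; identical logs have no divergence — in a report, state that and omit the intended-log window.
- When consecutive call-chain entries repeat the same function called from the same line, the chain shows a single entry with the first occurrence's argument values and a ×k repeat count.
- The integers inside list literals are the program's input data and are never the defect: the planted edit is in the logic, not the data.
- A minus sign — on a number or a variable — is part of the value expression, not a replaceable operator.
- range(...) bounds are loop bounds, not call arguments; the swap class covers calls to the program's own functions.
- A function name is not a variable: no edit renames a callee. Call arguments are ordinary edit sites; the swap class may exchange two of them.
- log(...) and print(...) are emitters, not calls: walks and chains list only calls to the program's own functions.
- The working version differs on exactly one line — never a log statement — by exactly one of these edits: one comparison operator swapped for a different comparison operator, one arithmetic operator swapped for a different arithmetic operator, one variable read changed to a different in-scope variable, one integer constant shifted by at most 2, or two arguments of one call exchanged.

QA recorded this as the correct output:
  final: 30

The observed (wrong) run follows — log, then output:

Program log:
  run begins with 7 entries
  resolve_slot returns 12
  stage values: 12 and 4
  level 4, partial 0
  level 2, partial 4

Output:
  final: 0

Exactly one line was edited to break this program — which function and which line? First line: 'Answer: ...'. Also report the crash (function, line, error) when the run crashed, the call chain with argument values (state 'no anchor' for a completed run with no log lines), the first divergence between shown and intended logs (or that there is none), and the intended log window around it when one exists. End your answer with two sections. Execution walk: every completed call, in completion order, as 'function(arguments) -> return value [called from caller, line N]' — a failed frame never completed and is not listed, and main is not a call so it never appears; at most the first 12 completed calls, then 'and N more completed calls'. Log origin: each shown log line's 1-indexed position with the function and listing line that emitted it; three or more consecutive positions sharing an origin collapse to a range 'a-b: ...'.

Answer: the defect is in grade_run at line 3.
The tell: No log line changed; the fault shows up purely in the output.
Call chain: main -> locate_pivot([12, 11, 10, 9, 4, 1, 3]) (called at line 25) -> grade_run(4, 0) (called at line 19) -> grade_run(2, 4) (called at line 5).
First divergence: none (the log streams are identical).
Execution walk:
  resolve_slot([12, 11, 10, 9, 4, 1, 3]) -> 12  [called from locate_pivot, line 16]
  grade_run(0, 6) -> 0  [called from grade_run, line 5]
  grade_run(2, 4) -> 0  [called from grade_run, line 5]
  grade_run(4, 0) -> 0  [called from locate_pivot, line 19]
  locate_pivot([12, 11, 10, 9, 4, 1, 3]) -> 0  [called from main, line 25]
Origin of each log line:
  1 — main, line 24
  2 — resolve_slot, line 12
  3 — locate_pivot, line 18
  4 — grade_run, line 4
  5 — grade_run, line 4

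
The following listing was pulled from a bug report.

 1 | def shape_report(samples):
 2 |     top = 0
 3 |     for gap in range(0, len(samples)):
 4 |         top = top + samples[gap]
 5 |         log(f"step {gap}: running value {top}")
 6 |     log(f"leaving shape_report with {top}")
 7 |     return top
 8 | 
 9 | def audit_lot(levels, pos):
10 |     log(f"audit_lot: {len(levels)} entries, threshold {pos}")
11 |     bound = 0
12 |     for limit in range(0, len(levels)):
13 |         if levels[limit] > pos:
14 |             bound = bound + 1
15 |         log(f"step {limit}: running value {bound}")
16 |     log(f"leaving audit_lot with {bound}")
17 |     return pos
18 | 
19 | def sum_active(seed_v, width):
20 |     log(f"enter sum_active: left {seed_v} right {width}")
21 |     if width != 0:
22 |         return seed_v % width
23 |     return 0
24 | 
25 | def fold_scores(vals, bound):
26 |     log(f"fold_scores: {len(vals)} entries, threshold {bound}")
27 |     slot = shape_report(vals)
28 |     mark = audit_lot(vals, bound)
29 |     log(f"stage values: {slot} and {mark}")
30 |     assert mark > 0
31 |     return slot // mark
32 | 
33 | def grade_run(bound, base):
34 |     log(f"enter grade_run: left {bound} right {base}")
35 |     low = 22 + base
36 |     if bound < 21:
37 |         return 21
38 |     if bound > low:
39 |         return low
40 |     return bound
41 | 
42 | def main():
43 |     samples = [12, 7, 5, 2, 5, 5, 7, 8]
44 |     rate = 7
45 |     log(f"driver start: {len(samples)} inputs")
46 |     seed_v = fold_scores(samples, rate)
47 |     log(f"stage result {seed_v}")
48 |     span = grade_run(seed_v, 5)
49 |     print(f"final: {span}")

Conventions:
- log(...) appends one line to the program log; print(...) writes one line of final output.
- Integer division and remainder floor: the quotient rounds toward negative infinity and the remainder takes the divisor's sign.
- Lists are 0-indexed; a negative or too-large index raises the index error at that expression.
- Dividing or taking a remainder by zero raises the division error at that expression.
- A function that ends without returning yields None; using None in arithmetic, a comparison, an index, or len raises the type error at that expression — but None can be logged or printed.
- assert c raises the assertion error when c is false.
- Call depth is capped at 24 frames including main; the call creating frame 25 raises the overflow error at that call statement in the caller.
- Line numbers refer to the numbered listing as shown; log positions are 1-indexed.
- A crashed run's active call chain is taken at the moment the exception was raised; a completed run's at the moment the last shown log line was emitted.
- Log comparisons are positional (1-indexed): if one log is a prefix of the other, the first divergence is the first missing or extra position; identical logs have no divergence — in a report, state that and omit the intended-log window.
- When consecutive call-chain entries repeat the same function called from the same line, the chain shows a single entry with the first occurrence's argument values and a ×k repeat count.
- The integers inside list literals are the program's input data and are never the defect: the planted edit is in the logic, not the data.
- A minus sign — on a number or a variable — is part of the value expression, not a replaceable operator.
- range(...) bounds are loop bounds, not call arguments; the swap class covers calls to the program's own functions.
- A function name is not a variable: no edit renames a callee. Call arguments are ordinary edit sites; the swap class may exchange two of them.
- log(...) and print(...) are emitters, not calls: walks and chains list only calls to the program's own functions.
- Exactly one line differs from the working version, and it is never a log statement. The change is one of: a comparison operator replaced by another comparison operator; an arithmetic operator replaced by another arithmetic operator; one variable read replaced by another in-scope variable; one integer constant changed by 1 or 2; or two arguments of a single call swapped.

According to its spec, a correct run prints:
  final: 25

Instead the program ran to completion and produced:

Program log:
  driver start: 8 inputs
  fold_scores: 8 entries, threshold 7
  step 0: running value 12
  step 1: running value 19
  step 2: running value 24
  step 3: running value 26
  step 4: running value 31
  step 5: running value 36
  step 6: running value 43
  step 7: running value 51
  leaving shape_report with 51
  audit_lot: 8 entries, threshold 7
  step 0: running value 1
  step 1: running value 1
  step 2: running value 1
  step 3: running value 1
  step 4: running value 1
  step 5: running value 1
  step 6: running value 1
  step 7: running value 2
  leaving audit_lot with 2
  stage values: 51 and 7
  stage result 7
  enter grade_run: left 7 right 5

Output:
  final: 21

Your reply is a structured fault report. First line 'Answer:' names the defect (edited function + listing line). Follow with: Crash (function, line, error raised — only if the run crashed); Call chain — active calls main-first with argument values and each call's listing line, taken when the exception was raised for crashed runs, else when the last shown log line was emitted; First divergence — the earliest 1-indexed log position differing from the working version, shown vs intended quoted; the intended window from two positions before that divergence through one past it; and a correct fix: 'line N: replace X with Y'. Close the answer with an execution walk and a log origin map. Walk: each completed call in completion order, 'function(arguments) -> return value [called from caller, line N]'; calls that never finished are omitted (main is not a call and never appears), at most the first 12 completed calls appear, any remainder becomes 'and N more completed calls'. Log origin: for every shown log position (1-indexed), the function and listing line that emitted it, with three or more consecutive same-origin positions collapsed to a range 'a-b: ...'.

Answer: the defect is in audit_lot at line 17.
Key observation: The log first diverges at position 22: the faulty run prints 'stage values: 51 and 7' where the working version prints 'stage values: 51 and 2'.
Call chain: main -> grade_run(7, 5) (called at line 48).
First divergence: at position 22 the run shows 'stage values: 51 and 7' where the working version logs 'stage values: 51 and 2'.
Intended log window:
  20: step 7: running value 2
  21: leaving audit_lot with 2
  22: stage values: 51 and 2
  23: stage result 25
Execution walk:
  shape_report([12, 7, 5, 2, 5, 5, 7, 8]) -> 51  [called from fold_scores, line 27]
  audit_lot([12, 7, 5, 2, 5, 5, 7, 8], 7) -> 7  [called from fold_scores, line 28]
  fold_scores([12, 7, 5, 2, 5, 5, 7, 8], 7) -> 7  [called from main, line 46]
  grade_run(7, 5) -> 21  [called from main, line 48]
Log line origins:
  1: from main, line 45
  2: from fold_scores, line 26
  3-10: from shape_report, line 5
  11: from shape_report, line 6
  12: from audit_lot, line 10
  13-20: from audit_lot, line 15
  21: from audit_lot, line 16
  22: from fold_scores, line 29
  23: from main, line 47
  24: from grade_run, line 34
A correct fix: line 17: replace `pos` with `bound`.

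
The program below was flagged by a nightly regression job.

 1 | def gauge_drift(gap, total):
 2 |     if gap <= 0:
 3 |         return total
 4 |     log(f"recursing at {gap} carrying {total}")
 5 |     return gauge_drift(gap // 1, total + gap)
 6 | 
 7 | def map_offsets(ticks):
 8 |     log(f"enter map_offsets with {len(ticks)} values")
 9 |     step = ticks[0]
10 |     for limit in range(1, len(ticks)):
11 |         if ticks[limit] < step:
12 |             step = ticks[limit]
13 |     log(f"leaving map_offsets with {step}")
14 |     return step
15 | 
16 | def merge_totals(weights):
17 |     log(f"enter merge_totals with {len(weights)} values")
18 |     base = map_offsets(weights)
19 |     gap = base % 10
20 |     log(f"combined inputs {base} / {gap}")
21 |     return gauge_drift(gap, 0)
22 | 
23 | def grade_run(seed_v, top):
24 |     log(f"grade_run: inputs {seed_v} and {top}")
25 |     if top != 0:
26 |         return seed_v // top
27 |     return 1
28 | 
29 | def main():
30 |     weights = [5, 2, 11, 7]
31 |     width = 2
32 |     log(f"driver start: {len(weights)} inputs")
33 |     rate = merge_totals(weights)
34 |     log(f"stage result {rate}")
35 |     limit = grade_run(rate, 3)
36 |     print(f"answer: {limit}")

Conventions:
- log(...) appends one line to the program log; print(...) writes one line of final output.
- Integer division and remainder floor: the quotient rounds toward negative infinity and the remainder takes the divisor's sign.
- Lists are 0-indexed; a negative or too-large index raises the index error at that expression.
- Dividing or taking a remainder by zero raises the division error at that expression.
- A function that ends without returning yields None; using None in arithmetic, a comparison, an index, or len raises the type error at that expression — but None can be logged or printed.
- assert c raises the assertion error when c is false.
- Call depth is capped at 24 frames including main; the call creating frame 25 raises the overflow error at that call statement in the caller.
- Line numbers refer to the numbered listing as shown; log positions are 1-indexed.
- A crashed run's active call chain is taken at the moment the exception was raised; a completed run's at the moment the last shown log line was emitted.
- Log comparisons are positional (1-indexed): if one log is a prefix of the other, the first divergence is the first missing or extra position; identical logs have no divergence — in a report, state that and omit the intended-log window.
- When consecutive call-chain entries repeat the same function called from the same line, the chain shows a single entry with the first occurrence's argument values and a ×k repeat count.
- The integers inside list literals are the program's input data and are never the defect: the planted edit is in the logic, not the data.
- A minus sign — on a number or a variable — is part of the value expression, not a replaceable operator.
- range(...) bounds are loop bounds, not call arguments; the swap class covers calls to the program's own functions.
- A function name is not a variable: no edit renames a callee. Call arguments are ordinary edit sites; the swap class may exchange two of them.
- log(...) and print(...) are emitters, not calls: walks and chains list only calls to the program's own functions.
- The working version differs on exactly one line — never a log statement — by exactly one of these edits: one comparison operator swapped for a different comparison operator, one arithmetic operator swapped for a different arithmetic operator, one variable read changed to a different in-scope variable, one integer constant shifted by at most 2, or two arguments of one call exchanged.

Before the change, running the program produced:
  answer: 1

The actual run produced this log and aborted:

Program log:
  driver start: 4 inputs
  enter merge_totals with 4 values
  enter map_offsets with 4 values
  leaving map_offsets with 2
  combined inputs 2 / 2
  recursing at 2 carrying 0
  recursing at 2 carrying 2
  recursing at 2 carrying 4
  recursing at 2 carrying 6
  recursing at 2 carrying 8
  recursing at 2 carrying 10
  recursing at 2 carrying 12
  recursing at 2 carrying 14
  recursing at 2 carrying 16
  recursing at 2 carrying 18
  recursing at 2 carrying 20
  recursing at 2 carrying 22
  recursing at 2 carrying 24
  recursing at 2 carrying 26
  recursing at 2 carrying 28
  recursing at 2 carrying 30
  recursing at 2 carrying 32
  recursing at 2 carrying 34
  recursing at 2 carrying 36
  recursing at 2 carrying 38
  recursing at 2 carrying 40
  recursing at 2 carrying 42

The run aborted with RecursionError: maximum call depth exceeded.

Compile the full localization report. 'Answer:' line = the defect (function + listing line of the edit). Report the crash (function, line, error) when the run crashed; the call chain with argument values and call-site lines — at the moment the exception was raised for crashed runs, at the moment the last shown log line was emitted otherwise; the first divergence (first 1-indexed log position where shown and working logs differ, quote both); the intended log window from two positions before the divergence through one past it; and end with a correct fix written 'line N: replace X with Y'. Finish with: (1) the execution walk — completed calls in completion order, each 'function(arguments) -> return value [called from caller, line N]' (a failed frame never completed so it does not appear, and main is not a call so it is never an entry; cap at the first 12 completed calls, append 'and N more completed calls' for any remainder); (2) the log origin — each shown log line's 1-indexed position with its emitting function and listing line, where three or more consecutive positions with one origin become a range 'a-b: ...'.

Answer: the defect is in gauge_drift at line 5.
Key fact: At log position 7 the runs split — shown 'recursing at 2 carrying 2', but the working version logs 'recursing at 1 carrying 2'.
Crash: gauge_drift, line 5, RecursionError.
Call chain: main -> merge_totals([5, 2, 11, 7]) (called at line 33) -> gauge_drift(2, 0) (called at line 21) -> gauge_drift(2, 2) (called at line 5) ×21.
First divergence: position 7; shown 'recursing at 2 carrying 2' vs intended 'recursing at 1 carrying 2'.
Intended log window:
  5: combined inputs 2 / 2
  6: recursing at 2 carrying 0
  7: recursing at 1 carrying 2
  8: stage result 3
Execution walk:
  map_offsets([5, 2, 11, 7]) -> 2  [called from merge_totals, line 18]
Log line origins:
  1: from main, line 32
  2: from merge_totals, line 17
  3: from map_offsets, line 8
  4: from map_offsets, line 13
  5: from merge_totals, line 20
  6-27: from gauge_drift, line 4
A correct fix: line 5: replace `//` with `-`.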